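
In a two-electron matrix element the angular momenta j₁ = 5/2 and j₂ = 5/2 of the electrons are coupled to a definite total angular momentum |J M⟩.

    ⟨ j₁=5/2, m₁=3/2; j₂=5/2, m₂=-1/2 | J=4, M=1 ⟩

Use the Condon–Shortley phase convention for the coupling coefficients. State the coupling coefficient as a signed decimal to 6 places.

+√(5/14) = +0.597614

triangle: 1!·4!·4!/10! = 576/3628800
(j±m)!: 4!·1!·2!·3!·5!·3! = 207360
prefactor² = (2J+1)·Δ·N² = 10368/35
  k=0: +1/(0!·1!·1!·2!·3!·2!) = 1/24
  k=1: −1/(1!·0!·0!·1!·4!·3!) = -1/144
Σ = 5/144  ⇒  CG² = 10368/35·(5/144)² = 5/14
CG = +√(5/14) = +0.597614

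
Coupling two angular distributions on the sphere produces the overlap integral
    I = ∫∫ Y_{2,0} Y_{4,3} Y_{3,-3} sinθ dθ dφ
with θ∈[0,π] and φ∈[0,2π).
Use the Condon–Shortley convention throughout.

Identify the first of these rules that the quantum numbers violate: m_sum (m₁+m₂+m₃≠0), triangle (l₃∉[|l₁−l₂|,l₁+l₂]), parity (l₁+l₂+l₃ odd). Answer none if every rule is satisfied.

azimuthal sum: 0 + 3 − 3 = 0  ✓
2 ≤ 3 ≤ 6 (triangle on l)  ✓
L = 2 + 4 + 3 = 9 (odd)  ✗

parity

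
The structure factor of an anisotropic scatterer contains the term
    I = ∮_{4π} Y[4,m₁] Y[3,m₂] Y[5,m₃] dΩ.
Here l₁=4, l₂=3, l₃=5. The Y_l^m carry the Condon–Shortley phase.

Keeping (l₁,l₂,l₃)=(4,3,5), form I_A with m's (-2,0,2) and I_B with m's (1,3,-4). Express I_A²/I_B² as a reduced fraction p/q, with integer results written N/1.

l's match ⇒ only the (l;m) 3-j factors differ between A and B.
A: triangle coeff Δ(4,3,5) = 1/180180; Σ_t [0,2]: t=0:+1/8640 t=1:−1/480 t=2:+1/576 = -1/4320; (3j)²=1/2145 [(4 3 5; -2 0 2)], sign=+1
B: triangle coeff Δ(4,3,5) = 1/180180; Σ_t [2,2]: t=2:+1/5760 = 1/5760; (3j)²=9/286 [(4 3 5; 1 3 -4)], sign=-1
I_A²/I_B² = (1/2145)/(9/286) = 2/135

2/135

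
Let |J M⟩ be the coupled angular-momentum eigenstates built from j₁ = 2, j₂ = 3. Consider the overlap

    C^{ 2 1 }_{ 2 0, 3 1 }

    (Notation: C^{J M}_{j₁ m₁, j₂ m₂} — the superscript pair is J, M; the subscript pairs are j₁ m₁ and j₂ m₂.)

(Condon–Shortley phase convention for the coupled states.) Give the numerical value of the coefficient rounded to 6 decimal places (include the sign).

+√(1/7) ≈ +0.377964

j₁+j₂−J=3  J+j₁−j₂=1  J−j₁+j₂=3  j₁+j₂+J+1=8
(j₁±m₁, j₂±m₂, J±M) = (2,2,4,2,3,1)
P² = 36/7
sum k=1..2:
  [1] −1/12 = -1/12
  [2] +1/4 = 1/4
S = 1/6
C² = P²·S² = 1/7 ; C = +0.377964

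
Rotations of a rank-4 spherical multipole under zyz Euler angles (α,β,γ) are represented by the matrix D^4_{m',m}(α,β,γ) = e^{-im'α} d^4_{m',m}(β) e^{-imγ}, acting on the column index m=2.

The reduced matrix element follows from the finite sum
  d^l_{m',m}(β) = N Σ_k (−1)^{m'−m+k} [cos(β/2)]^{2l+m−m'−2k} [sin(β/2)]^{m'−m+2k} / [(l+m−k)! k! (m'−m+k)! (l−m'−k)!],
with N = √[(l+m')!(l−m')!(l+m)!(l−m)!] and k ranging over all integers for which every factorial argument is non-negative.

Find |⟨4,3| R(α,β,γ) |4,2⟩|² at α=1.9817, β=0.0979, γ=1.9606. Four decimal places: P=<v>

P=0.0325

Split into d^4_{3,2}(β=0.0979) × two z-phases.
c=cos(0.097900/2)=0.998802, s=sin(0.097900/2)=0.048930; N=√[5040·1·720·2]=2693.993318
k∈{0,1} keeps every argument non-negative
  k=0: (−1)^1·2693.9933/(720)·0.9988^7·0.0489^1 = -0.181551
  k=1: (−1)^2·2693.9933/(240)·0.9988^5·0.0489^3 = +0.001307
d^4_{3,2}(0.0979) = -0.181551 +0.001307 = -0.180244
|D^4_{3,2}|² = |d^4_{3,2}(β)|² = (-0.180244)² = 0.032488 (the z-rotation phases have unit modulus)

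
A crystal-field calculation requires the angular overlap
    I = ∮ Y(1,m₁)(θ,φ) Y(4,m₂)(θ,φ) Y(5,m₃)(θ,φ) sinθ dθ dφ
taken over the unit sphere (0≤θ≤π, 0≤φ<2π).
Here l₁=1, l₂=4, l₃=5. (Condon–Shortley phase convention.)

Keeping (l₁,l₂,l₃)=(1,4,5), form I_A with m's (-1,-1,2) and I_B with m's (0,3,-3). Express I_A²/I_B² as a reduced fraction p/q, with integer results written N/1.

21/16

Shared (l₁,l₂,l₃)=(1,4,5): N and (l;000)² cancel in I_A²/I_B².
A: Δ = 0!·2!·8!/11! = 1/495; Racah Σ t=0..0: t=0:+1/1440 = 1/1440; ⇒ 3j(1 4 5; -1 -1 2)² = 7/165, sgn -1
B: Δ = 0!·2!·8!/11! = 1/495; Racah Σ t=0..0: t=0:+1/5040 = 1/5040; ⇒ 3j(1 4 5; 0 3 -3)² = 16/495, sgn +1
I_A²/I_B² = (7/165)/(16/495) = 21/16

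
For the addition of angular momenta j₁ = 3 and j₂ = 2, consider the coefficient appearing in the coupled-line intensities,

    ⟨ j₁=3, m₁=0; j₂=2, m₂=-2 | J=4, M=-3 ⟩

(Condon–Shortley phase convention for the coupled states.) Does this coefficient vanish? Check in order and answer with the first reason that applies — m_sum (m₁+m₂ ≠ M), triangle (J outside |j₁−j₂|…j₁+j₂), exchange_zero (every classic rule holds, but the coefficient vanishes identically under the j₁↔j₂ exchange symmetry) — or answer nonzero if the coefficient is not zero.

m-sum: m₁+m₂ = 0+(-2) = -2, M = -3  ✗ ⇒ coefficient is 0

m_sum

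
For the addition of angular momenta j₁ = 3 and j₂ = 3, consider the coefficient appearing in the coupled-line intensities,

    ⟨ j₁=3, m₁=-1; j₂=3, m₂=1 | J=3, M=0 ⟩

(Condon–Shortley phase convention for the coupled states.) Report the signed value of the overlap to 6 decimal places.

j₁+j₂−J=3  J+j₁−j₂=3  J−j₁+j₂=3  j₁+j₂+J+1=10
(j₁±m₁, j₂±m₂, J±M) = (2,4,4,2,3,3)
P² = 864/25
sum k=1..3:
  [1] −1/72 = -1/72
  [2] +1/8 = 1/8
  [3] −1/24 = -1/24
S = 5/72
C² = P²·S² = 1/6 ; C = +0.408248

+0.408248  (= +√(1/6))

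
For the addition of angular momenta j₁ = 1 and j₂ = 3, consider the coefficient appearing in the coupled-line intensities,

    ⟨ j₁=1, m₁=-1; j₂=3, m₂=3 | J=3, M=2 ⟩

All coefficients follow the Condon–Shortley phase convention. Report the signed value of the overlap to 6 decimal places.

-0.500000  (= −√(1/4))

√[7·1!1!5!/8! · 0!2!6!0!5!1!] = √(3600)
  +(−1)^1/∏(1,0,1,5,0,0)! = -1/120  (running -1/120)
⟨..|..⟩ = √(3600)·(-1/120) = -0.500000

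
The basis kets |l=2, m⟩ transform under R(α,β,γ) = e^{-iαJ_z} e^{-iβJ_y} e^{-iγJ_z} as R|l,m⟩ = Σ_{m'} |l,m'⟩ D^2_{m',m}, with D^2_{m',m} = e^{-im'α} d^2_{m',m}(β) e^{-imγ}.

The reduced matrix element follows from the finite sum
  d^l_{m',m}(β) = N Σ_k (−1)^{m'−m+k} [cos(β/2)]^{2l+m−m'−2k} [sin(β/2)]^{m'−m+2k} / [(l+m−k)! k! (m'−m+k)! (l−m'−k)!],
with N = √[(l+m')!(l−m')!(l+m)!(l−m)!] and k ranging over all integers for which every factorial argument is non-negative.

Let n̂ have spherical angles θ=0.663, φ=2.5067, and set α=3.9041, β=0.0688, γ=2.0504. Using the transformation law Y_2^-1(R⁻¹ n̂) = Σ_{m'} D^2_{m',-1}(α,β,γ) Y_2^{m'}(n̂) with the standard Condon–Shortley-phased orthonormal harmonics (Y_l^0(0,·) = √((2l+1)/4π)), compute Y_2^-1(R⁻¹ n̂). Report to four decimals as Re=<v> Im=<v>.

Need the full column D^2_{m',-1} for m'=−2..2 at α=3.9041, β=0.0688, γ=2.0504.
cos(β/2)=0.999408, sin(β/2)=0.034393
d^2_{-2,-1}: single k=1 term ⇒ +0.068664;  D = -0.062304-0.028863i
d^2_{-1,-1}: k∈[0..1] ⇒ +0.997636 -0.003544 = +0.994091;  D = +0.940875-0.320892i
d^2_{0,-1}: k∈[0..1] ⇒ -0.084096 +0.000100 = -0.083997;  D = +0.038758-0.074520i
d^2_{1,-1}: k∈[0..1] ⇒ +0.003544 -0.000001 = +0.003543;  D = -0.000989-0.003402i
d^2_{2,-1}: single k=0 term ⇒ -0.000081;  D = -0.000070-0.000041i
Y_2^{m'}(θ=0.663,φ=2.5067) and Σ D·Y over m':
  (-0.0623-0.0289i)·(+0.0434+0.1397i)  (+0.9409-0.3209i)·(-0.3017-0.2223i)  (+0.0388-0.0745i)·(+0.2724+0.0000i)  (-0.0010-0.0034i)·(+0.3017-0.2223i)  (-0.0001-0.0000i)·(+0.0434-0.1397i)
Y_2^-1(R⁻¹ n̂) = -0.344391-0.143355i

Re=-0.3444 Im=-0.1434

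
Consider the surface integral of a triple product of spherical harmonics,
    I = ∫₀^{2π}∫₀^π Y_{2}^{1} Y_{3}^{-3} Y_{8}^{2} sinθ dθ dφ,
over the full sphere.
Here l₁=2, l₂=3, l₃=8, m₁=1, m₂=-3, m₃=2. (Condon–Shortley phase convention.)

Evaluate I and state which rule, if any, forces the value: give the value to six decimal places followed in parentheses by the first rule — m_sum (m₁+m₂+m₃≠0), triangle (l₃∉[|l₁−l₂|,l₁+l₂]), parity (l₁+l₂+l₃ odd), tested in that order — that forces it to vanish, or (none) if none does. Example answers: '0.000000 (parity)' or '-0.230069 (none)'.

0.000000 (triangle)

|2−3|≤8≤2+3 violated ⇒ I = 0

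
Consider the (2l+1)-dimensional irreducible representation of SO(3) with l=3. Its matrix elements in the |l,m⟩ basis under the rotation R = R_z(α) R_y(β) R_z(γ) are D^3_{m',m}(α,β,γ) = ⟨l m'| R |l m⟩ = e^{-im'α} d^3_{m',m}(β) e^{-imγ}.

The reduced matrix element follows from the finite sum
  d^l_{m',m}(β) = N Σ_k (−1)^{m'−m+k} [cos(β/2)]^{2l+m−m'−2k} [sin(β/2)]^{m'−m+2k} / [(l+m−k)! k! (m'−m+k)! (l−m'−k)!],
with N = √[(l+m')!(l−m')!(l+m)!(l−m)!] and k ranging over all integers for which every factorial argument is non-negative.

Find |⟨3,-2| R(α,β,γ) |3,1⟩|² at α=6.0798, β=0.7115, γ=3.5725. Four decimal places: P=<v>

D^3_{-2,1}(6.0798,0.7115,3.5725) = e^{-i·-2·6.0798}·d^3_{-2,1}(0.7115)·e^{-i·1·3.5725}. Compute d first:
c=cos(0.711500/2)=0.937386, s=sin(0.711500/2)=0.348294; N=√[1·120·24·2]=75.894664
Admissible k: 3..4 (factorial args all ≥0)
  k=3: (−1)^0·75.8947/(12)·0.9374^3·0.3483^3 = +0.220100
  k=4: (−1)^1·75.8947/(24)·0.9374^1·0.3483^5 = -0.015193
d^3_{-2,1}(0.7115) = +0.220100 -0.015193 = +0.204907
|D^3_{-2,1}|² = |d^3_{-2,1}(β)|² = (+0.204907)² = 0.041987 (the z-rotation phases have unit modulus)

P=0.0420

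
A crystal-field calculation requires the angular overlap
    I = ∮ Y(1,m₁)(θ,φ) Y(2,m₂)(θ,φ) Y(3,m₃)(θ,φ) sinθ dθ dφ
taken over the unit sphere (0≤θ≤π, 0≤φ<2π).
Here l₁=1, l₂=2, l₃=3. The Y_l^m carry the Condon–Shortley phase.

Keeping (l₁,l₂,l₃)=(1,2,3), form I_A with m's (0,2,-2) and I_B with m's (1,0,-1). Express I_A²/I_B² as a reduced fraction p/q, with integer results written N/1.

5/6

Shared (l₁,l₂,l₃)=(1,2,3): N and (l;000)² cancel in I_A²/I_B².
A: Δ = 0!·2!·4!/7! = 1/105; Racah Σ t=0..0: t=0:+1/24 = 1/24; ⇒ 3j(1 2 3; 0 2 -2)² = 1/21, sgn -1
B: Δ = 0!·2!·4!/7! = 1/105; Racah Σ t=0..0: t=0:+1/8 = 1/8; ⇒ 3j(1 2 3; 1 0 -1)² = 2/35, sgn +1
I_A²/I_B² = (1/21)/(2/35) = 5/6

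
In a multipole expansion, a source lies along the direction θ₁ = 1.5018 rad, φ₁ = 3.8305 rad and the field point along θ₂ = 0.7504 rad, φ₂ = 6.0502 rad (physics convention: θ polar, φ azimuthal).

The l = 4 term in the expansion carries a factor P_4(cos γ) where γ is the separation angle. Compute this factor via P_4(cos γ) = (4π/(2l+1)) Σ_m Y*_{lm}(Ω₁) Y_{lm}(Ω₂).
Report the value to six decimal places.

Summing Y*_{l m}(θ₁,φ₁)·Y_{l m}(θ₂,φ₂) over m ∈ [−4, 4]; prefactor 4π/(2·4+1) = 1.396263:
  m=-4: Y*=-0.40609 + 0.16501j  Y=0.05706 + 0.07683j  product -0.03585 - 0.02178j
  m=-3: Y*=0.04077 - 0.07536j  Y=0.22224 + 0.18680j  product 0.02314 - 0.00913j
  m=-2: Y*=-0.06173 - 0.31588j  Y=0.38147 + 0.19184j  product 0.03705 - 0.13234j
  m=-1: Y*=0.07452 + 0.06136j  Y=0.17099 + 0.04058j  product 0.01025 + 0.01352j
  m=+0: Y*=0.30236 + 0.00000j  Y=-0.32078 + 0.00000j  product -0.09699 + 0.00000j
  m=+1: Y*=-0.07452 + 0.06136j  Y=-0.17099 + 0.04058j  product 0.01025 - 0.01352j
  m=+2: Y*=-0.06173 + 0.31588j  Y=0.38147 - 0.19184j  product 0.03705 + 0.13234j
  m=+3: Y*=-0.04077 - 0.07536j  Y=-0.22224 + 0.18680j  product 0.02314 + 0.00913j
  m=+4: Y*=-0.40609 - 0.16501j  Y=0.05706 - 0.07683j  product -0.03585 + 0.02178j
Total Σ_m = -0.02781 + 0.00000j. Multiply by 1.396263: -0.03883 + 0.00000j. P_4(cos γ) = -0.038825

-0.038825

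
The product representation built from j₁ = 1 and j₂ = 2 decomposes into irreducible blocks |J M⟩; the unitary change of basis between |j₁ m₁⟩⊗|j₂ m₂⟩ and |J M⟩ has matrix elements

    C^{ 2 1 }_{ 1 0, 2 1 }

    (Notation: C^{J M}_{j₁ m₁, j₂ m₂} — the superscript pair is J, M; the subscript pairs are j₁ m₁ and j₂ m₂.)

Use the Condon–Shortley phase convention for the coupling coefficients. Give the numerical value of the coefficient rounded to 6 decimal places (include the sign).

j₁+j₂−J=1  J+j₁−j₂=1  J−j₁+j₂=3  j₁+j₂+J+1=6
(j₁±m₁, j₂±m₂, J±M) = (1,1,3,1,3,1)
P² = 3/2
sum k=0..1:
  [0] +1/6 = 1/6
  [1] −1/2 = -1/2
S = -1/3
C² = P²·S² = 1/6 ; C = -0.408248

-0.408248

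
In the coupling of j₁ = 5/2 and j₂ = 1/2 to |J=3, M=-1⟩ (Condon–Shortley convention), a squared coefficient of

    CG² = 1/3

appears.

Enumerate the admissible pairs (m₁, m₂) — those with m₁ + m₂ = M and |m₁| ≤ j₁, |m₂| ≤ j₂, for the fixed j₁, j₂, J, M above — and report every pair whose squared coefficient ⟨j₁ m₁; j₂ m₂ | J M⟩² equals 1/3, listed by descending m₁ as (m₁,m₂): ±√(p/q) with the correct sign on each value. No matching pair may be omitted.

Admissible pairs with m₁+m₂ = M = -1: (-3/2,1/2), (-1/2,-1/2)
  (m₁,m₂)=(-1/2,-1/2): CG² = 2/3, CG = +√(2/3)
  (m₁,m₂)=(-3/2,1/2): CG² = 1/3, CG = +√(1/3)   ← matches the target
Pairs with CG² = 1/3: (-3/2,1/2): +√(1/3)

(-3/2,1/2): +√(1/3)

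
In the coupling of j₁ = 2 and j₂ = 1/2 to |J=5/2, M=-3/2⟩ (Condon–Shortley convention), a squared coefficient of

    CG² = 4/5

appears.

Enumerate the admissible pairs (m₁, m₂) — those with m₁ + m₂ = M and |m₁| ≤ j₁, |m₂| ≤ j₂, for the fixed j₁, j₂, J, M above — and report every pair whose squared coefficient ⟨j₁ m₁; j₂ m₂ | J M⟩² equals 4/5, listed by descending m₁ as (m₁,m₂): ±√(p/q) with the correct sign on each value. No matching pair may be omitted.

(-1,-1/2): +√(4/5)

Admissible pairs with m₁+m₂ = M = -3/2: (-2,1/2), (-1,-1/2)
  (m₁,m₂)=(-1,-1/2): CG² = 4/5, CG = +√(4/5)   ← matches the target
  (m₁,m₂)=(-2,1/2): CG² = 1/5, CG = +√(1/5)
Pairs with CG² = 4/5: (-1,-1/2): +√(4/5)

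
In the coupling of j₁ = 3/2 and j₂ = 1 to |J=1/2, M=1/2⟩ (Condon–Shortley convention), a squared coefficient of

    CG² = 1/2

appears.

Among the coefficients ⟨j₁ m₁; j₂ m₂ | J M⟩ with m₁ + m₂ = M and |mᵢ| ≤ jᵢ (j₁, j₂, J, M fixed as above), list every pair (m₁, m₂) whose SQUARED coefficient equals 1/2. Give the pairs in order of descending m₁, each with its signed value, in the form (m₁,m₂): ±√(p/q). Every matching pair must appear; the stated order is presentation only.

Admissible pairs with m₁+m₂ = M = 1/2: (-1/2,1), (1/2,0), (3/2,-1)
  (m₁,m₂)=(3/2,-1): CG² = 1/2, CG = +√(1/2)   ← matches the target
  (m₁,m₂)=(1/2,0): CG² = 1/3, CG = −√(1/3)
  (m₁,m₂)=(-1/2,1): CG² = 1/6, CG = +√(1/6)
Pairs with CG² = 1/2: (3/2,-1): +√(1/2)

(3/2,-1): +√(1/2)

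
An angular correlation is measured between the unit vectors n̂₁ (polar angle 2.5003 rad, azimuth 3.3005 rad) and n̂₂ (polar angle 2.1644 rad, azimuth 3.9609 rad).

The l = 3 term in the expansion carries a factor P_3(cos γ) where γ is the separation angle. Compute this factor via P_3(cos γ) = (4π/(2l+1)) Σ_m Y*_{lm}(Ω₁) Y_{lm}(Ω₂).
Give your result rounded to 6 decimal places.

Term-by-term m-sum for l=3 (normalisation 4π/7 = 1.795196):
  m=-3: (-0.079366, -0.040989) × (0.184234, 0.150105) = (-0.008469, -0.019465)  (running Σ = (-0.008469, -0.019465))
  m=-2: (-0.278406, -0.091586) × (0.026618, 0.391892) = (0.028481, -0.111543)  (running Σ = (0.020012, -0.131008))
  m=-1: (-0.422004, -0.067630) × (-0.103223, 0.110472) = (0.051032, -0.039639)  (running Σ = (0.071043, -0.170646))
  m=0: (-0.062975, -0.000000) × (0.299668, 0.000000) = (-0.018872, -0.000000)  (running Σ = (0.052172, -0.170646))
  m=1: (0.422004, -0.067630) × (0.103223, 0.110472) = (0.051032, 0.039639)  (running Σ = (0.103204, -0.131008))
  m=2: (-0.278406, 0.091586) × (0.026618, -0.391892) = (0.028481, 0.111543)  (running Σ = (0.131685, -0.019465))
  m=3: (0.079366, -0.040989) × (-0.184234, 0.150105) = (-0.008469, 0.019465)  (running Σ = (0.123215, -0.000000))
Total Σ_m = (0.123215, -0.000000). Multiply by 1.795196: (0.221196, -0.000000). P_3(cos γ) = 0.221196

0.221196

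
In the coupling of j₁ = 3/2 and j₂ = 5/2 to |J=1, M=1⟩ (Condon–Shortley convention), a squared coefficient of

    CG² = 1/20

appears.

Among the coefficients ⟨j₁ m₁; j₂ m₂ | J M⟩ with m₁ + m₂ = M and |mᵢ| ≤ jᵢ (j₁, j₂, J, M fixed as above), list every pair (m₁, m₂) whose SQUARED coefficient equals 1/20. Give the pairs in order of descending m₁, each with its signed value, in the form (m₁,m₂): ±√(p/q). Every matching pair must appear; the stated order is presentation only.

Admissible pairs with m₁+m₂ = M = 1: (-3/2,5/2), (-1/2,3/2), (1/2,1/2), (3/2,-1/2)
  (m₁,m₂)=(3/2,-1/2): CG² = 1/20, CG = +√(1/20)   ← matches the target
  (m₁,m₂)=(1/2,1/2): CG² = 3/20, CG = −√(3/20)
  (m₁,m₂)=(-1/2,3/2): CG² = 3/10, CG = +√(3/10)
  (m₁,m₂)=(-3/2,5/2): CG² = 1/2, CG = −√(1/2)
Pairs with CG² = 1/20: (3/2,-1/2): +√(1/20)

(3/2,-1/2): +√(1/20)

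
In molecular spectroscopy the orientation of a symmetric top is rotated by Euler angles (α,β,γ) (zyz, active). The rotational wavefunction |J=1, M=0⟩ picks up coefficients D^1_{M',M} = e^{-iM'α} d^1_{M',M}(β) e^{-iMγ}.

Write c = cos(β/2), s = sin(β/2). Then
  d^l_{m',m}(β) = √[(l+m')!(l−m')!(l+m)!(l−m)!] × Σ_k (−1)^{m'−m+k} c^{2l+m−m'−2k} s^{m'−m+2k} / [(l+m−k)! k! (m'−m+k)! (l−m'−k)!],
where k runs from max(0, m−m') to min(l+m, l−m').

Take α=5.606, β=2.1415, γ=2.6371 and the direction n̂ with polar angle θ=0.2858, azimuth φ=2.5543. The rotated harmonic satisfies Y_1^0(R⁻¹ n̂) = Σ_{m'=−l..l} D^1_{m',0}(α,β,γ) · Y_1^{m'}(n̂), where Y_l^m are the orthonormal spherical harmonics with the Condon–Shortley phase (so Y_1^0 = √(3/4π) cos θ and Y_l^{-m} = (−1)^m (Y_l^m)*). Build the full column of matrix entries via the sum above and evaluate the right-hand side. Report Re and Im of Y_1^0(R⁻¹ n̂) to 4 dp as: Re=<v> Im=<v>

Need the full column D^1_{m',0} for m'=−1..1 at α=5.6060, β=2.1415, γ=2.6371.
cos(β/2)=0.479466, sin(β/2)=0.877560
d^1_{-1,0}: single k=1 term ⇒ +0.595045;  D = +0.463742-0.372856i
d^1_{0,0}: k∈[0..1] ⇒ +0.229888 -0.770112 = -0.540224;  D = -0.540224+0.000000i
d^1_{1,0}: single k=0 term ⇒ -0.595045;  D = -0.463742-0.372856i
Y_1^{m'}(θ=0.2858,φ=2.5543) and Σ D·Y over m':
  (+0.4637-0.3729i)·(-0.0811-0.0540i)  (-0.5402+0.0000i)·(+0.4688+0.0000i)  (-0.4637-0.3729i)·(+0.0811-0.0540i)
Y_1^0(R⁻¹ n̂) = -0.368699+0.000000i

Re=-0.3687 Im=0.0000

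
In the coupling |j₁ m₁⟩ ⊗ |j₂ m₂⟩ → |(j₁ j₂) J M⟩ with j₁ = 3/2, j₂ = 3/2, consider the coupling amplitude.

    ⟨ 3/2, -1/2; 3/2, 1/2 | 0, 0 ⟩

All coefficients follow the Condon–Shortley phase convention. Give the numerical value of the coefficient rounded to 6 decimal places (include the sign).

√[1·3!0!0!/4! · 1!2!2!1!0!0!] = √(1)
  +(−1)^2/∏(2,1,0,0,0,0)! = 1/2  (running 1/2)
⟨..|..⟩ = √(1)·(1/2) = +0.500000

+√(1/4) ≈ +0.500000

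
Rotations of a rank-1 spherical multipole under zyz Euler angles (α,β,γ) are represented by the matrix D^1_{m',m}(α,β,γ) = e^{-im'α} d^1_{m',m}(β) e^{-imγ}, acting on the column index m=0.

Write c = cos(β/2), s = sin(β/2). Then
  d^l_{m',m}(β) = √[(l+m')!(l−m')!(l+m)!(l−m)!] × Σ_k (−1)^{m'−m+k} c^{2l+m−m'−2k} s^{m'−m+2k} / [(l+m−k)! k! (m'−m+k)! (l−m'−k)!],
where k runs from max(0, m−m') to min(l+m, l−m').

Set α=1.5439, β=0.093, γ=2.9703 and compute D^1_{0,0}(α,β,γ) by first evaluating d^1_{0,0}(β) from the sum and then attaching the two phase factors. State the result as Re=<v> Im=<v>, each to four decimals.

D^1_{0,0}(1.5439,0.0930,2.9703) = e^{-i·0·1.5439}·d^1_{0,0}(0.0930)·e^{-i·0·2.9703}. Compute d first:
With c≡cos(β/2)=0.998919 and s≡sin(β/2)=0.046483, N=[1·1·1·1]^{1/2}=1.000000
Admissible k: 0..1 (factorial args all ≥0)
  k=0: (−1)^0·1.0000/(1)·0.9989^2·0.0465^0 = +0.997839
  k=1: (−1)^1·1.0000/(1)·0.9989^0·0.0465^2 = -0.002161
d^1_{0,0}(0.0930) = +0.997839 -0.002161 = +0.995679
Attach z-rotation phases: D = e^{-i(0)(1.5439)}·(+0.995679)·e^{-i(0)(2.9703)} = +0.995679+0.000000i

Re=0.9957 Im=0.0000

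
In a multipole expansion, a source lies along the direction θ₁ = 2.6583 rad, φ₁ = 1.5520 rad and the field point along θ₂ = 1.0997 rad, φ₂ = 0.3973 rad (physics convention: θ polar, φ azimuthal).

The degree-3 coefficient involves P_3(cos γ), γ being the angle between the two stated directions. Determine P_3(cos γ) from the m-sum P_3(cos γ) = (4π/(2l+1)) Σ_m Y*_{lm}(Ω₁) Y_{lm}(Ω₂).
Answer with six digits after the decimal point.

Term-by-term m-sum for l=3 (normalisation 4π/7 = 1.795196):
  term(m=-3) = -0.011722-0.003917i   from Y*(Ω₁)=-0.002360-0.041801i, Y(Ω₂)=+0.109191-0.274256i
  term(m=-2) = +0.048454-0.053216i   from Y*(Ω₁)=+0.195277-0.007344i, Y(Ω₂)=+0.258016-0.262809i
  term(m=-1) = +0.001529+0.003461i   from Y*(Ω₁)=+0.008243+0.438493i, Y(Ω₂)=+0.007956-0.003338i
  term(m=+0) = +0.101467+0.000000i   from Y*(Ω₁)=-0.304095-0.000000i, Y(Ω₂)=-0.333668+0.000000i
  term(m=+1) = +0.001529-0.003461i   from Y*(Ω₁)=-0.008243+0.438493i, Y(Ω₂)=-0.007956-0.003338i
  term(m=+2) = +0.048454+0.053216i   from Y*(Ω₁)=+0.195277+0.007344i, Y(Ω₂)=+0.258016+0.262809i
  term(m=+3) = -0.011722+0.003917i   from Y*(Ω₁)=+0.002360-0.041801i, Y(Ω₂)=-0.109191-0.274256i
Accumulated sum +0.177991-0.000000i; after 4π/(2l+1) scaling, +0.319528-0.000000i ⇒ P_3 = 0.319528

0.319528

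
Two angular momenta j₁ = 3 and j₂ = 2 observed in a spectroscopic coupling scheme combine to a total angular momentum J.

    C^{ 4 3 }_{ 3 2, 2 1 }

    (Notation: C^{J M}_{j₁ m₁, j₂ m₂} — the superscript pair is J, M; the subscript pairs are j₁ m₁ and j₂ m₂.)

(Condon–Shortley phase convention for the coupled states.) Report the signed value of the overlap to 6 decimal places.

+0.223607

triangle: 1!*5!*3!/10! = 720/3628800
(j±m)!: 5!*1!*3!*1!*7!*1! = 3628800
prefactor² = (2J+1)*Δ*N² = 6480
  k=0: +1/(0!*1!*1!*3!*4!*0!) = 1/144
  k=1: −1/(1!*0!*0!*2!*5!*1!) = -1/240
Σ = 1/360  ⇒  CG² = 6480*(1/360)² = 1/20
CG = +√(1/20) = +0.223607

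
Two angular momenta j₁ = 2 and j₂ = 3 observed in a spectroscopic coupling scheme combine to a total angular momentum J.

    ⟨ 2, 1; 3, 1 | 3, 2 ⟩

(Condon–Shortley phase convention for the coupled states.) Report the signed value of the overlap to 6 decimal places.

−√(1/4) = -0.500000

triangle: 2!×2!×4!/9! = 96/362880
(j±m)!: 3!×1!×4!×2!×5!×1! = 34560
prefactor² = (2J+1)×Δ×N² = 64
  k=0: +1/(0!×2!×1!×4!×1!×0!) = 1/48
  k=1: −1/(1!×1!×0!×3!×2!×1!) = -1/12
Σ = -1/16  ⇒  CG² = 64×(-1/16)² = 1/4
CG = −√(1/4) = -0.500000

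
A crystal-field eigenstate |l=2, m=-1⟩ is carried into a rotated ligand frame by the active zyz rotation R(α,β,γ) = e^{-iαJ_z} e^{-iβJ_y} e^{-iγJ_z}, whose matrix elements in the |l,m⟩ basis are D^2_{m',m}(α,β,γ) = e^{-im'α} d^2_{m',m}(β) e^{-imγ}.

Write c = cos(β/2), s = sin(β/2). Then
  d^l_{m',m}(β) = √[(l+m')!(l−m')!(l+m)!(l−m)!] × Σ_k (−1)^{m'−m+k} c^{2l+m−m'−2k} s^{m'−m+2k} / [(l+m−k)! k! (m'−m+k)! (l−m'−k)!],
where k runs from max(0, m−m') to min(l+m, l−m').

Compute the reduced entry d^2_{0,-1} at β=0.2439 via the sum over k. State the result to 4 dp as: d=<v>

d=-0.2870

d^2_{0,-1}(β=0.2439) via the finite sum:
c=cos(0.243900/2)=0.992573, s=sin(0.243900/2)=0.121648; N=√[2·2·1·6]=4.898979
k: max(0,(-1)−(0))=0 … min(2+(-1),2−(0))=1
  k=0: (−1)^1·4.8990/(2)·0.9926^3·0.1216^1 = -0.291386
  k=1: (−1)^2·4.8990/(2)·0.9926^1·0.1216^3 = +0.004377
d^2_{0,-1}(0.2439) = -0.291386 +0.004377 = -0.287009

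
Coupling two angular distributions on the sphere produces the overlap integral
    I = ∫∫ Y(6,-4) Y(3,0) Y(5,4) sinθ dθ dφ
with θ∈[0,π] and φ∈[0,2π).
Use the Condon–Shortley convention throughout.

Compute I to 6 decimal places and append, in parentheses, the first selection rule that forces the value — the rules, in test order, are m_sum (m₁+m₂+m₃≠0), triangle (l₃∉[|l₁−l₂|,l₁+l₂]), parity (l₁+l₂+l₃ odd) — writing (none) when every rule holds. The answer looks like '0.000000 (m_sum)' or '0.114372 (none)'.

m-sum 0 ✓  L=14 even ✓  3≤5≤9 ✓
Π(2lᵢ+1) = 13×7×11 = 1001
triangle coeff Δ(6,3,5) = 1/675675
Σ_t [1,3]: t=1:−1/8640 t=2:+1/2304 t=3:−1/8640 = 7/34560
(3j)²=7/429 [(6 3 5; 0 0 0)], sign=-1
Σ_t [2,3]: t=2:+1/161280 t=3:−1/60480 = -1/96768
(3j)²=15/1001 [(6 3 5; -4 0 4)], sign=+1
⇒ 4πI² = 35/143
I = (-1)√(35/143/(4π)) = -0.13956004
No selection rule forces the value: the integral is nonzero (none).

-0.139560 (none)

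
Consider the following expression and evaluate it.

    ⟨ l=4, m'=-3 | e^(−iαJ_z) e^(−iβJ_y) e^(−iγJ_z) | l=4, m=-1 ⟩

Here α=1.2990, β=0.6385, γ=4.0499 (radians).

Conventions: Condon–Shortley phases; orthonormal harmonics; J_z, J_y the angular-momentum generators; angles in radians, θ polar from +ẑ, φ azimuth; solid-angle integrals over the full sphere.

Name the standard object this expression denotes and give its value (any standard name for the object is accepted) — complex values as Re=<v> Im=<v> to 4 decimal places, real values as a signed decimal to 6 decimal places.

This is a Wigner D-matrix element — the rotation-matrix element ⟨l m'| R(α,β,γ) |l m⟩ in the angular-momentum basis.
D^4_{-3,-1}(1.2990,0.6385,4.0499) = e^{-i·-3·1.2990}·d^4_{-3,-1}(0.6385)·e^{-i·-1·4.0499}. Compute d first:
With c≡cos(β/2)=0.949471 and s≡sin(β/2)=0.313855, N=[1·5040·6·120]^{1/2}=1904.940944
Admissible k: 2..3 (factorial args all ≥0)
  k=2: (−1)^0·1904.9409/(240)·0.9495^6·0.3139^2 = +0.572819
  k=3: (−1)^1·1904.9409/(144)·0.9495^4·0.3139^4 = -0.104318
d^4_{-3,-1}(0.6385) = +0.572819 -0.104318 = +0.468501
Phases: e^{-i·(-3)·1.2990}=-0.727992-0.685585i, e^{-i·(-1)·4.0499}=-0.615081-0.788464i ⇒ D=-0.043470+0.466480i

Wigner D-matrix element, Re=-0.0435 Im=0.4665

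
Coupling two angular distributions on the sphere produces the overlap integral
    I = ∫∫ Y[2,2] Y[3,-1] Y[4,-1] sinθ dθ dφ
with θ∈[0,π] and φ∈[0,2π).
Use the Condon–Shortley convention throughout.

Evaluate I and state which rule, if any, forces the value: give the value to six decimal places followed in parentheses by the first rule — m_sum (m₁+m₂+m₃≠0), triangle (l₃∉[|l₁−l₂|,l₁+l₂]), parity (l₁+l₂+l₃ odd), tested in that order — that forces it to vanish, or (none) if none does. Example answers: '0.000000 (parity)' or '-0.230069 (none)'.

l₁+l₂+l₃=9 is odd: 3j(l;000)=0 ⇒ I=0

0.000000 (parity)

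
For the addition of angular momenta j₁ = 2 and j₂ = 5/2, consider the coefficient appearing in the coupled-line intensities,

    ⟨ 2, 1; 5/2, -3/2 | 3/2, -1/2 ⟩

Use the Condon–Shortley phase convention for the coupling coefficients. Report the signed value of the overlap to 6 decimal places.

−√(2/105) ≈ -0.138013

√[4·3!1!2!/7! · 3!1!1!4!1!2!] = √(96/35)
  +(−1)^0/∏(0,3,1,1,0,1)! = 1/6  (running 1/6)
  +(−1)^1/∏(1,2,0,0,1,2)! = -1/4  (running -1/12)
⟨..|..⟩ = √(96/35)·(-1/12) = -0.138013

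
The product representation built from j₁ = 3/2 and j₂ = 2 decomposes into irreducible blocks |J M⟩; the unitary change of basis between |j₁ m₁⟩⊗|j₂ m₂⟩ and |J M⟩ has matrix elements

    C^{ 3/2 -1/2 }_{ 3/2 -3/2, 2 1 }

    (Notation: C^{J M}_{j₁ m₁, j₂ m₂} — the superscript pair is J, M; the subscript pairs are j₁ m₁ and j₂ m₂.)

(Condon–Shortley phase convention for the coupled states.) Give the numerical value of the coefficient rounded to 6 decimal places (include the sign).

+√(2/5) ≈ +0.632456

j₁+j₂−J=2  J+j₁−j₂=1  J−j₁+j₂=2  j₁+j₂+J+1=6
(j₁±m₁, j₂±m₂, J±M) = (0,3,3,1,1,2)
P² = 8/5
sum k=2..2:
  [2] +1/2 = 1/2
S = 1/2
C² = P²·S² = 2/5 ; C = +0.632456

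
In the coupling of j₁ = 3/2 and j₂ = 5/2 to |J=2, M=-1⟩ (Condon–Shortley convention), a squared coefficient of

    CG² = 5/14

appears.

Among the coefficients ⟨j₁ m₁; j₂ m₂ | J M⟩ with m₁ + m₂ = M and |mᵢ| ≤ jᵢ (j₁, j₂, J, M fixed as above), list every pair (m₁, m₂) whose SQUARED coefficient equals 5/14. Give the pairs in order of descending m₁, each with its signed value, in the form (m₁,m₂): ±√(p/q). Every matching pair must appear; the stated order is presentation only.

Admissible pairs with m₁+m₂ = M = -1: (-3/2,1/2), (-1/2,-1/2), (1/2,-3/2), (3/2,-5/2)
  (m₁,m₂)=(3/2,-5/2): CG² = 5/14, CG = +√(5/14)   ← matches the target
  (m₁,m₂)=(1/2,-3/2): CG² = 1/42, CG = +√(1/42)
  (m₁,m₂)=(-1/2,-1/2): CG² = 25/84, CG = −√(25/84)
  (m₁,m₂)=(-3/2,1/2): CG² = 9/28, CG = +√(9/28)
Pairs with CG² = 5/14: (3/2,-5/2): +√(5/14)

(3/2,-5/2): +√(5/14)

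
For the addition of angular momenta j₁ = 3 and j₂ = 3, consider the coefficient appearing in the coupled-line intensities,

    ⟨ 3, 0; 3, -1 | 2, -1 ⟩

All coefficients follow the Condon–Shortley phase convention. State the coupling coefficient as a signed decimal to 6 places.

√[5·4!2!2!/9! · 3!3!2!4!1!3!] = √(96/7)
  +(−1)^1/∏(1,3,2,1,0,1)! = -1/12  (running -1/12)
  +(−1)^2/∏(2,2,1,0,1,2)! = 1/8  (running 1/24)
⟨..|..⟩ = √(96/7)·(1/24) = +0.154303

+0.154303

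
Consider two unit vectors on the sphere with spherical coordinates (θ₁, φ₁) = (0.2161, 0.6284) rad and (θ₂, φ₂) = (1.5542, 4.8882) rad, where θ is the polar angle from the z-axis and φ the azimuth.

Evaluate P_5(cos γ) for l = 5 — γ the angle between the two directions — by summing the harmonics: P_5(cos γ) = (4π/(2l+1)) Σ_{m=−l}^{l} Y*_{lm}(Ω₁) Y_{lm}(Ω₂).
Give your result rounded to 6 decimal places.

-0.141336

Expand P_5 via completeness: Σ_{m} conj(Y_{5,m}) at Ω₁ times Y_{5,m} at Ω₂ —
  m=-5: (-0.000210, -0.000000) × (0.357199, 0.295856) = (-0.000075, -0.000062)  (running Σ = (-0.000075, -0.000062))
  m=-4: (-0.002452, 0.001780) × (0.018568, -0.015743) = (-0.000018, 0.000072)  (running Σ = (-0.000093, 0.000009))
  m=-3: (-0.008001, 0.024604) × (0.173616, 0.298066) = (-0.008723, 0.001887)  (running Σ = (-0.008815, 0.001896))
  m=-2: (0.043771, 0.134789) × (0.026376, -0.009676) = (0.002459, 0.003132)  (running Σ = (-0.006357, 0.005028))
  m=-1: (0.375396, 0.272788) × (0.055796, 0.314086) = (-0.064733, 0.133127)  (running Σ = (-0.071090, 0.138155))
  m=0: (0.634945, -0.000000) × (0.029075, 0.000000) = (0.018461, 0.000000)  (running Σ = (-0.052629, 0.138155))
  m=1: (-0.375396, 0.272788) × (-0.055796, 0.314086) = (-0.064733, -0.133127)  (running Σ = (-0.117362, 0.005028))
  m=2: (0.043771, -0.134789) × (0.026376, 0.009676) = (0.002459, -0.003132)  (running Σ = (-0.114903, 0.001896))
  m=3: (0.008001, 0.024604) × (-0.173616, 0.298066) = (-0.008723, -0.001887)  (running Σ = (-0.123626, 0.000009))
  m=4: (-0.002452, -0.001780) × (0.018568, 0.015743) = (-0.000018, -0.000072)  (running Σ = (-0.123644, -0.000062))
  m=5: (0.000210, -0.000000) × (-0.357199, 0.295856) = (-0.000075, 0.000062)  (running Σ = (-0.123719, 0.000000))
Σ over m = (-0.123719, 0.000000); ×(4π/11) → (-0.141336, 0.000000). Real part: -0.141336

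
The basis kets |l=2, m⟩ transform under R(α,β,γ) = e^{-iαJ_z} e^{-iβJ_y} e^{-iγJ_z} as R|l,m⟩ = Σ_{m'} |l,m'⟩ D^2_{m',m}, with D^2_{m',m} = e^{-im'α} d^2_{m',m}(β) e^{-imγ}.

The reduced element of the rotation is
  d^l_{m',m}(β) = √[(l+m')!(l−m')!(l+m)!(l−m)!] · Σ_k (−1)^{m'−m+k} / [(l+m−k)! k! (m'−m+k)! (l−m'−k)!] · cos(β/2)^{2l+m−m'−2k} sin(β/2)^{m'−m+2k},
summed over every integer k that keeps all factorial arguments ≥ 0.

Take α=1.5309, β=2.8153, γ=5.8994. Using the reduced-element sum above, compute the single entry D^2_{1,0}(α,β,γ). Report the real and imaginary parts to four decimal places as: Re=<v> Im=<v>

Re=0.0148 Im=-0.3716

Split into d^2_{1,0}(β=2.8153) × two z-phases.
c=cos(2.815300/2)=0.162424, s=sin(2.815300/2)=0.986721; N=√[6·1·2·2]=4.898979
Admissible k: 0..1 (factorial args all ≥0)
  k=0: (−1)^1·4.8990/(2)·0.1624^3·0.9867^1 = -0.010357
  k=1: (−1)^2·4.8990/(2)·0.1624^1·0.9867^3 = +0.382215
d^2_{1,0}(2.8153) = -0.010357 +0.382215 = +0.371859
D = (+0.039886-0.999204i)·(+0.371859)·(+1.000000+0.000000i) = +0.014832-0.371563i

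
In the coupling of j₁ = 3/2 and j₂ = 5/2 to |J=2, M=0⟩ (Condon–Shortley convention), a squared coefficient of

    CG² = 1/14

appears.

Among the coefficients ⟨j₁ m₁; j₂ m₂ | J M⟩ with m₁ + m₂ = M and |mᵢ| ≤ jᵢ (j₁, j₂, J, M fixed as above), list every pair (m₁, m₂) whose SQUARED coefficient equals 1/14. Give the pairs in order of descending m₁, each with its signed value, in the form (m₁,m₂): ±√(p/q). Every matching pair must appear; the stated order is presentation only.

(1/2,-1/2): −√(1/14); (-1/2,1/2): −√(1/14)

Admissible pairs with m₁+m₂ = M = 0: (-3/2,3/2), (-1/2,1/2), (1/2,-1/2), (3/2,-3/2)
  (m₁,m₂)=(3/2,-3/2): CG² = 3/7, CG = +√(3/7)
  (m₁,m₂)=(1/2,-1/2): CG² = 1/14, CG = −√(1/14)   ← matches the target
  (m₁,m₂)=(-1/2,1/2): CG² = 1/14, CG = −√(1/14)   ← matches the target
  (m₁,m₂)=(-3/2,3/2): CG² = 3/7, CG = +√(3/7)
Pairs with CG² = 1/14: (1/2,-1/2): −√(1/14); (-1/2,1/2): −√(1/14)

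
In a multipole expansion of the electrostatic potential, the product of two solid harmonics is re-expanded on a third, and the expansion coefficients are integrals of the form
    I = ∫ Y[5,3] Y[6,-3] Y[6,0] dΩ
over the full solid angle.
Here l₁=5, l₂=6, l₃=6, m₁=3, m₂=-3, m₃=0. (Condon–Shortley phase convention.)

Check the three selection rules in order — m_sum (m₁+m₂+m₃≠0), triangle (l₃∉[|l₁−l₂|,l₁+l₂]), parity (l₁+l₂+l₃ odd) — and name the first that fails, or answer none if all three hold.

azimuthal sum: 3 − 3 + 0 = 0  ✓
1 ≤ 6 ≤ 11 (triangle on l)  ✓
L = 5 + 6 + 6 = 17 (odd)  ✗

parity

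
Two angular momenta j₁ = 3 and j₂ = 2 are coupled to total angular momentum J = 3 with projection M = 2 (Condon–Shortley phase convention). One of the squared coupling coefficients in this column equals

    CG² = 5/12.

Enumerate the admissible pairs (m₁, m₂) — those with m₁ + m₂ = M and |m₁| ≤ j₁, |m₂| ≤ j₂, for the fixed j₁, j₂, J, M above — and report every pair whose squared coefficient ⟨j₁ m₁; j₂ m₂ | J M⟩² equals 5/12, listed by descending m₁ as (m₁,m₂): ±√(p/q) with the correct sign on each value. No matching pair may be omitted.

Admissible pairs with m₁+m₂ = M = 2: (0,2), (1,1), (2,0), (3,-1)
  (m₁,m₂)=(3,-1): CG² = 5/12, CG = +√(5/12)   ← matches the target
  (m₁,m₂)=(2,0): CG² = 0/1, CG = 0
  (m₁,m₂)=(1,1): CG² = 1/4, CG = −√(1/4)
  (m₁,m₂)=(0,2): CG² = 1/3, CG = +√(1/3)
Pairs with CG² = 5/12: (3,-1): +√(5/12)

(3,-1): +√(5/12)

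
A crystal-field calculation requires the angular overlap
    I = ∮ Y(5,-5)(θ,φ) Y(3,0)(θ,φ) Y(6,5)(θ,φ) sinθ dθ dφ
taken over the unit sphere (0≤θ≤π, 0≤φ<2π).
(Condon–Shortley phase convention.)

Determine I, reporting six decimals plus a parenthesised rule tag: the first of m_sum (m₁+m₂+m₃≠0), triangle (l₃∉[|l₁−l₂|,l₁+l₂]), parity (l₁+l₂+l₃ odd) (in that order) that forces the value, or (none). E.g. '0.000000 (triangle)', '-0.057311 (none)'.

Rules hold: Σm=0, L=14 even, 2≤6≤8.
N = 11·7·13 = 1001
Δ = 2!·8!·4!/15! = 1/675675
Racah Σ t=0..2: t=0:+1/8640 t=1:−1/2304 t=2:+1/8640 = -7/34560
⇒ 3j(5 3 6; 0 0 0)² = 7/429, sgn -1
Racah Σ t=2..2: t=2:+1/483840 = 1/483840
⇒ 3j(5 3 6; -5 0 5)² = 3/91, sgn -1
4πI² = N·(3j₀)²·(3jₘ)² = 7/13
I = +1·√(0.538462/4π) = 0.20700098
No selection rule forces the value: the integral is nonzero (none).

0.207001 (none)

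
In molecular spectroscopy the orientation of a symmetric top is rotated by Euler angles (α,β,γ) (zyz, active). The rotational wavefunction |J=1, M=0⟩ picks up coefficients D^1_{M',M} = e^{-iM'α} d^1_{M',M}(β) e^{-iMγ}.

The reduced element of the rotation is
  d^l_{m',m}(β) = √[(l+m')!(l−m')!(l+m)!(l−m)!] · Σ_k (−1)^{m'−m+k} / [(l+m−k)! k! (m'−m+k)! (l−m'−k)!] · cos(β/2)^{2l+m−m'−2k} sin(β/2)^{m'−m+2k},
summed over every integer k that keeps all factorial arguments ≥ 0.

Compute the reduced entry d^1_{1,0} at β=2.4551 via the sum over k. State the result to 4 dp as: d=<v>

d=-0.4482

d^1_{1,0}(β=2.4551) via the finite sum:
Half-angle: c=0.336546, s=0.941667. N=√(2·1·1·1)=1.414214
k: max(0,(0)−(1))=0 … min(1+(0),1−(1))=0
  k=0: (−1)^1·1.4142/(1)·0.3365^1·0.9417^1 = -0.448184
d^1_{1,0}(2.4551) = -0.448184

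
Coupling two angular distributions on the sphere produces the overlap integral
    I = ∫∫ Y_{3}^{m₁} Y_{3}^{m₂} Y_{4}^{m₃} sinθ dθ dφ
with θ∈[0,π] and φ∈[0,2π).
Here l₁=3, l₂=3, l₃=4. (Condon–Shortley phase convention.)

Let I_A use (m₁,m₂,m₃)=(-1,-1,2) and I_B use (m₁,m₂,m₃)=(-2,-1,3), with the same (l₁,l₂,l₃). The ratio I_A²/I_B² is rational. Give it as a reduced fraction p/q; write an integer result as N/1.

Shared (l₁,l₂,l₃)=(3,3,4): N and (l;000)² cancel in I_A²/I_B².
A: Δ = 2!·4!·4!/11! = 1/34650; Racah Σ t=0..2: t=0:+1/192 t=1:−1/36 t=2:+1/192 = -5/288; ⇒ 3j(3 3 4; -1 -1 2)² = 20/693, sgn -1
B: Δ = 2!·4!·4!/11! = 1/34650; Racah Σ t=1..2: t=1:−1/144 t=2:+1/288 = -1/288; ⇒ 3j(3 3 4; -2 -1 3)² = 1/99, sgn +1
I_A²/I_B² = (20/693)/(1/99) = 20/7

20/7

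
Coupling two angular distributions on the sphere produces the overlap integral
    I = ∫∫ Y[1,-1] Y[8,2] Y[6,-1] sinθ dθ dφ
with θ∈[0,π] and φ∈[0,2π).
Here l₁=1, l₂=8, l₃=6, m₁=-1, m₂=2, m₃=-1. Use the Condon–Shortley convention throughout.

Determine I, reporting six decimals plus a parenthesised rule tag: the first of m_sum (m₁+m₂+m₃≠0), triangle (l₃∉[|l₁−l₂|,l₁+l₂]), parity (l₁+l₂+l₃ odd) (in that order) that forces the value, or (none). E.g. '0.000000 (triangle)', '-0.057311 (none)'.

l₃=6 ∉ [7,9] — triangle fails ⇒ I = 0

0.000000 (triangle)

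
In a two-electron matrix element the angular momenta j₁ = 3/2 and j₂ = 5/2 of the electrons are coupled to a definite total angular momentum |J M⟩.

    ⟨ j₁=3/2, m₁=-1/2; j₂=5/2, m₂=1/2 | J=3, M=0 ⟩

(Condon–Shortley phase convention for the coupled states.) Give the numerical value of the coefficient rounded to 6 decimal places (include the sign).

-0.447214  (= −√(1/5))

j₁+j₂−J=1  J+j₁−j₂=2  J−j₁+j₂=4  j₁+j₂+J+1=8
(j₁±m₁, j₂±m₂, J±M) = (1,2,3,2,3,3)
P² = 36/5
sum k=0..1:
  [0] +1/12 = 1/12
  [1] −1/4 = -1/4
S = -1/6
C² = P²·S² = 1/5 ; C = -0.447214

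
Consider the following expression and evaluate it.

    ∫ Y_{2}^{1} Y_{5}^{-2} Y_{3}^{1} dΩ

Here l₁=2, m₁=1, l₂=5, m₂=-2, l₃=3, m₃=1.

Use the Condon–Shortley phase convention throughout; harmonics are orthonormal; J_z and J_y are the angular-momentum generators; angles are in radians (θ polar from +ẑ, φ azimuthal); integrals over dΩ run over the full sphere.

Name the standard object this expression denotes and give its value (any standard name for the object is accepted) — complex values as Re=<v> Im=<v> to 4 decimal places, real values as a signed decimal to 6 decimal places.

This is a Gaunt coefficient — the integral of a triple product of spherical harmonics over the sphere.
Rules hold: Σm=0, L=10 even, 3≤3≤7.
N = 5·11·7 = 385
Δ = 4!·0!·6!/11! = 1/2310
Racah Σ t=2..2: t=2:+1/144 = 1/144
⇒ 3j(2 5 3; 0 0 0)² = 10/231, sgn -1
Racah Σ t=1..1: t=1:−1/288 = -1/288
⇒ 3j(2 5 3; 1 -2 1)² = 1/22, sgn -1
4πI² = N·(3j₀)²·(3jₘ)² = 25/33
I = +1·√(0.757576/4π) = 0.24553200

Gaunt coefficient, +0.245532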